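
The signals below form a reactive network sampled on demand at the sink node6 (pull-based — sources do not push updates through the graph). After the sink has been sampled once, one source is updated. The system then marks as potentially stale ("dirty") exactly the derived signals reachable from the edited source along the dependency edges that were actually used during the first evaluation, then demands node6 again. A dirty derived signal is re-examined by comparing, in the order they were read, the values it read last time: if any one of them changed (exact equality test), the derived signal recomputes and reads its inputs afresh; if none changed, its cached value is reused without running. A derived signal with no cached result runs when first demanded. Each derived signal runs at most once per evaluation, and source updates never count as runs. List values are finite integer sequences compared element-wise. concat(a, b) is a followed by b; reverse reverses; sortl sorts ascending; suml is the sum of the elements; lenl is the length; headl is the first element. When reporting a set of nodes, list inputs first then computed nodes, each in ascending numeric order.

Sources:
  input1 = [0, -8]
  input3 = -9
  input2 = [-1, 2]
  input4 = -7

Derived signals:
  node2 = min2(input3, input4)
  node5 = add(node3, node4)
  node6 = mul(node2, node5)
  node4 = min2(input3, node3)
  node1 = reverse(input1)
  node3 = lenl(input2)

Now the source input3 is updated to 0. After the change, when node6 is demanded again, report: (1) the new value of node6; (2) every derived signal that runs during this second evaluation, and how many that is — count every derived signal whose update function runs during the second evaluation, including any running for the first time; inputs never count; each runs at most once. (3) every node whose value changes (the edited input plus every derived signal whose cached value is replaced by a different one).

node6 now evaluates to -14.
Run set: node2, node4, node5, node6 (4 run).
Changed values: input3, node2, node4, node5, node6.

Initial pass — values computed on the first demand:
  node2 = min2(-9, -7) = -9
  node3 = lenl([-1, 2]) = 2
  node4 = min2(-9, 2) = -9
  node5 = add(2, -9) = -7
  node6 = mul(-9, -7) = 63

Second demand — change propagation:
  node2: re-runs because input3 -9->0; new result -7.
  node4: re-runs because input3 -9->0; new result 0.
  node5: re-runs because node4 -9->0; new result 2.
  node6: re-runs because node2 -9->-7; node5 -7->2; new result -14.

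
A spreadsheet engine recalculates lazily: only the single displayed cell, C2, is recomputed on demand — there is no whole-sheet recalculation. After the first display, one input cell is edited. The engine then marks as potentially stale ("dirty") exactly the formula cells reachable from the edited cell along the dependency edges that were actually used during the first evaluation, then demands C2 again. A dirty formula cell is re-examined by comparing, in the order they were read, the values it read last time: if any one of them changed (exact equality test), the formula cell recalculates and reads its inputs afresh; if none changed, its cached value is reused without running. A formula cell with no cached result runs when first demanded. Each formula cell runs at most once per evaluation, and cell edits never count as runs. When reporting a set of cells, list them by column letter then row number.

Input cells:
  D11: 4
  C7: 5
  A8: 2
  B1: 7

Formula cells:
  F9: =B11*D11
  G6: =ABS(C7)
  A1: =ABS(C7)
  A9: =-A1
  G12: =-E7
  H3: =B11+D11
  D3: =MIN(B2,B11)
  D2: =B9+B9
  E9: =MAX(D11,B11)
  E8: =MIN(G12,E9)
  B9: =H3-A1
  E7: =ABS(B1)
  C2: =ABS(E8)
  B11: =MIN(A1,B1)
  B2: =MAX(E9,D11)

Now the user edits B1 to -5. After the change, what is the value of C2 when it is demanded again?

First evaluation (everything demanded from the output):
  A1 = ABS(5) = 5
  B11 = MIN(5, 7) = 5
  E7 = ABS(7) = 7
  E9 = MAX(4, 5) = 5
  G12 = -(7) = -7
  E8 = MIN(-7, 5) = -7
  C2 = ABS(-7) = 7

Propagation after the edit:
  B11: runs — B1 7->-5; result -5.
  E7: runs — B1 7->-5; result 5.
  E9: runs — B11 5->-5; result 4.
  G12: runs — E7 7->5; result -5.
  E8: runs — G12 -7->-5; E9 5->4; result -5.
  C2: runs — E8 -7->-5; result 5.

New value of C2: 5.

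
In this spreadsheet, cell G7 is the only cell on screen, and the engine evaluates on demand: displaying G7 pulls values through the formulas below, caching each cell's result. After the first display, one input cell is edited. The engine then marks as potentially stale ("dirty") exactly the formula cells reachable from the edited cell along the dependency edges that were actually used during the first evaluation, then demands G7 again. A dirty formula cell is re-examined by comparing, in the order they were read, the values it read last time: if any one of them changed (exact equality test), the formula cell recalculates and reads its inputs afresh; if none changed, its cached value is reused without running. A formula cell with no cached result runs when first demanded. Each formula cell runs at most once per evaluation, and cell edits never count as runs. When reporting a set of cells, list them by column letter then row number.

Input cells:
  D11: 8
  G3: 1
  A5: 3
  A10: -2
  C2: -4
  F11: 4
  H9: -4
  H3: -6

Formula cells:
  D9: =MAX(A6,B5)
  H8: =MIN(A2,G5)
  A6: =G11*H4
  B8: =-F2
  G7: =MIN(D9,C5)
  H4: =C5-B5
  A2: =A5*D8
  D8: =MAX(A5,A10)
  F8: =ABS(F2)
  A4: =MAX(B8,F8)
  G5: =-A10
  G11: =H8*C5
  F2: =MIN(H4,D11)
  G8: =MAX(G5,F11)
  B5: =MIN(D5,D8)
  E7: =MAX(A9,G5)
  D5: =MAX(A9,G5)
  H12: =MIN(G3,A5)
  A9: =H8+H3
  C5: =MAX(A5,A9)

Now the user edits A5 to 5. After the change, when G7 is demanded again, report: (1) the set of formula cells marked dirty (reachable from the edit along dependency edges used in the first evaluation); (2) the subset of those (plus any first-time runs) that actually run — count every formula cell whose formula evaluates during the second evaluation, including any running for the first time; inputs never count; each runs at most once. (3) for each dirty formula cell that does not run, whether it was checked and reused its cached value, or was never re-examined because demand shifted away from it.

Dirty set: A2, A6, A9, B5, C5, D5, D8, D9, G7, G11, H4, H8.
Run set: A2, A6, B5, C5, D8, D9, G7, G11, H4, H8 (10 run).
Re-examined without running (cache reused): A9, D5.
The important point: at A9 every value read last time is unchanged, so the dirty flag clears without a run.

Initial pass — values computed on the first demand:
  D8 = MAX(3, -2) = 3
  A2 = 3 * 3 = 9
  G5 = -(-2) = 2
  H8 = MIN(9, 2) = 2
  A9 = 2 + -6 = -4
  C5 = MAX(3, -4) = 3
  D5 = MAX(-4, 2) = 2
  B5 = MIN(2, 3) = 2
  G11 = 2 * 3 = 6
  H4 = 3 - 2 = 1
  A6 = 6 * 1 = 6
  D9 = MAX(6, 2) = 6
  G7 = MIN(6, 3) = 3

Second demand — change propagation:
  D8: re-runs because A5 3->5; new result 5.
  A2: re-runs because A5 3->5; D8 3->5; new result 25.
  H8: re-runs because A2 9->25; new result 2 (unchanged).
  A9: re-examined; everything it read last time is the same (H8 unchanged, H3 unchanged) — cache -4 kept, no run.
  C5: re-runs because A5 3->5; new result 5.
  D5: re-examined; everything it read last time is the same (A9 unchanged, G5 unchanged) — cache 2 kept, no run.
  B5: re-runs because D8 3->5; new result 2 (unchanged).
  G11: re-runs because C5 3->5; new result 10.
  H4: re-runs because C5 3->5; new result 3.
  A6: re-runs because G11 6->10; H4 1->3; new result 30.
  D9: re-runs because A6 6->30; new result 30.
  G7: re-runs because D9 6->30; C5 3->5; new result 5.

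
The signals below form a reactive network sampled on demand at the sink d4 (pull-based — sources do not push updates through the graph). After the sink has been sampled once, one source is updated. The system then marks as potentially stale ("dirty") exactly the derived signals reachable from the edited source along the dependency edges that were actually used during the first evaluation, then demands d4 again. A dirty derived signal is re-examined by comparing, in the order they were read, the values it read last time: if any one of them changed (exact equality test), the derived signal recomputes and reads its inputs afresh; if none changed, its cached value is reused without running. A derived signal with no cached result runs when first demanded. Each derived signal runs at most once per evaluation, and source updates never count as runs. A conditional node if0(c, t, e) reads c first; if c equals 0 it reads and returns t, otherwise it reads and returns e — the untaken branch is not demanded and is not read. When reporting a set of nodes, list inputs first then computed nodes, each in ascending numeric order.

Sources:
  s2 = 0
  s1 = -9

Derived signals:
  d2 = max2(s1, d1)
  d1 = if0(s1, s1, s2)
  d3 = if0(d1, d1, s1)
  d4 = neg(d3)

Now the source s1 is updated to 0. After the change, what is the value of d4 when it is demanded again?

Initial pass — values computed on the first demand:
  d1 = if0(s1=-9 -> else branch s2) = 0
  d3 = if0(d1=0 -> then branch d1) = 0
  d4 = neg(0) = 0

Second demand — change propagation:
  d1: re-runs because s1 -9->0; new result 0 (unchanged).
  d3: re-examined; everything it read last time is the same (d1 unchanged, d1 unchanged) — cache 0 kept, no run.
  d4: re-examined; everything it read last time is the same (d3 unchanged) — cache 0 kept, no run.

The important point: d1 recomputes to an identical value, and the output ends up unchanged.

d4 now evaluates to 0.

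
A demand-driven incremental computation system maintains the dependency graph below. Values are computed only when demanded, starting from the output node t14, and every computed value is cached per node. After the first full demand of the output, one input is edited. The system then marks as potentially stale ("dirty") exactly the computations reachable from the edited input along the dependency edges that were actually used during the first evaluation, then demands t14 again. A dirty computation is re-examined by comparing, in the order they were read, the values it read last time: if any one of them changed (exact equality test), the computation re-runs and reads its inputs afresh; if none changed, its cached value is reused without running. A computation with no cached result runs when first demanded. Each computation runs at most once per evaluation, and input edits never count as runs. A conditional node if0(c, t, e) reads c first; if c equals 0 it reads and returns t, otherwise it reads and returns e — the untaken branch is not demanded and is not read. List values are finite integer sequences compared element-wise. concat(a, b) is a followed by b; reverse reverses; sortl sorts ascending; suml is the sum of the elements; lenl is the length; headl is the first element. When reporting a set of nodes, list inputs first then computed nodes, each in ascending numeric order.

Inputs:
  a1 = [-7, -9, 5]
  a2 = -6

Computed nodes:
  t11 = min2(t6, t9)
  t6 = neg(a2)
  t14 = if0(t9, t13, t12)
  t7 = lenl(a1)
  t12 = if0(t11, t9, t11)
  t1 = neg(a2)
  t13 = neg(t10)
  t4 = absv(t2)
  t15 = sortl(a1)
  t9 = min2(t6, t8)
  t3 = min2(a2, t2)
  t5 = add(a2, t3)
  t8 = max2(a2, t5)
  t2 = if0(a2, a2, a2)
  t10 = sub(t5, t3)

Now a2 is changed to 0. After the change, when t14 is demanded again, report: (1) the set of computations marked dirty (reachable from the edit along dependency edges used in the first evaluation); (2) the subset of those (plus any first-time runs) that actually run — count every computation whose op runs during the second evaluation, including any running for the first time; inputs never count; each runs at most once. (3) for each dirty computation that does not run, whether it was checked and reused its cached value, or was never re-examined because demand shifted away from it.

Marked dirty: t2, t3, t5, t6, t8, t9, t11, t12, t14.
Computations that run: t2, t3, t5, t6, t8, t9, t10, t13, t14 — 9 in total.
Never re-examined (demand shifted away): t11, t12.
Key observation: a condition flipped, so demand moved to the other branch — t11, t12 are never re-examined.

First evaluation (everything demanded from the output):
  t2 = if0(a2=-6 -> else branch a2) = -6
  t3 = min2(-6, -6) = -6
  t5 = add(-6, -6) = -12
  t6 = neg(-6) = 6
  t8 = max2(-6, -12) = -6
  t9 = min2(6, -6) = -6
  t11 = min2(6, -6) = -6
  t12 = if0(t11=-6 -> else branch t11) = -6
  t14 = if0(t9=-6 -> else branch t12) = -6

Propagation after the edit:
  t2: runs — a2 -6->0; a2 -6->0; result 0.
  t3: runs — a2 -6->0; t2 -6->0; result 0.
  t5: runs — a2 -6->0; t3 -6->0; result 0.
  t6: runs — a2 -6->0; result 0.
  t8: runs — a2 -6->0; t5 -12->0; result 0.
  t9: runs — t6 6->0; t8 -6->0; result 0.
  t10: demanded for the first time — runs, produces 0.
  t11: marked dirty but never re-examined — demand shifted away from it.
  t12: marked dirty but never re-examined — demand shifted away from it.
  t13: demanded for the first time — runs, produces 0.
  t14: runs — t9 -6->0; result 0.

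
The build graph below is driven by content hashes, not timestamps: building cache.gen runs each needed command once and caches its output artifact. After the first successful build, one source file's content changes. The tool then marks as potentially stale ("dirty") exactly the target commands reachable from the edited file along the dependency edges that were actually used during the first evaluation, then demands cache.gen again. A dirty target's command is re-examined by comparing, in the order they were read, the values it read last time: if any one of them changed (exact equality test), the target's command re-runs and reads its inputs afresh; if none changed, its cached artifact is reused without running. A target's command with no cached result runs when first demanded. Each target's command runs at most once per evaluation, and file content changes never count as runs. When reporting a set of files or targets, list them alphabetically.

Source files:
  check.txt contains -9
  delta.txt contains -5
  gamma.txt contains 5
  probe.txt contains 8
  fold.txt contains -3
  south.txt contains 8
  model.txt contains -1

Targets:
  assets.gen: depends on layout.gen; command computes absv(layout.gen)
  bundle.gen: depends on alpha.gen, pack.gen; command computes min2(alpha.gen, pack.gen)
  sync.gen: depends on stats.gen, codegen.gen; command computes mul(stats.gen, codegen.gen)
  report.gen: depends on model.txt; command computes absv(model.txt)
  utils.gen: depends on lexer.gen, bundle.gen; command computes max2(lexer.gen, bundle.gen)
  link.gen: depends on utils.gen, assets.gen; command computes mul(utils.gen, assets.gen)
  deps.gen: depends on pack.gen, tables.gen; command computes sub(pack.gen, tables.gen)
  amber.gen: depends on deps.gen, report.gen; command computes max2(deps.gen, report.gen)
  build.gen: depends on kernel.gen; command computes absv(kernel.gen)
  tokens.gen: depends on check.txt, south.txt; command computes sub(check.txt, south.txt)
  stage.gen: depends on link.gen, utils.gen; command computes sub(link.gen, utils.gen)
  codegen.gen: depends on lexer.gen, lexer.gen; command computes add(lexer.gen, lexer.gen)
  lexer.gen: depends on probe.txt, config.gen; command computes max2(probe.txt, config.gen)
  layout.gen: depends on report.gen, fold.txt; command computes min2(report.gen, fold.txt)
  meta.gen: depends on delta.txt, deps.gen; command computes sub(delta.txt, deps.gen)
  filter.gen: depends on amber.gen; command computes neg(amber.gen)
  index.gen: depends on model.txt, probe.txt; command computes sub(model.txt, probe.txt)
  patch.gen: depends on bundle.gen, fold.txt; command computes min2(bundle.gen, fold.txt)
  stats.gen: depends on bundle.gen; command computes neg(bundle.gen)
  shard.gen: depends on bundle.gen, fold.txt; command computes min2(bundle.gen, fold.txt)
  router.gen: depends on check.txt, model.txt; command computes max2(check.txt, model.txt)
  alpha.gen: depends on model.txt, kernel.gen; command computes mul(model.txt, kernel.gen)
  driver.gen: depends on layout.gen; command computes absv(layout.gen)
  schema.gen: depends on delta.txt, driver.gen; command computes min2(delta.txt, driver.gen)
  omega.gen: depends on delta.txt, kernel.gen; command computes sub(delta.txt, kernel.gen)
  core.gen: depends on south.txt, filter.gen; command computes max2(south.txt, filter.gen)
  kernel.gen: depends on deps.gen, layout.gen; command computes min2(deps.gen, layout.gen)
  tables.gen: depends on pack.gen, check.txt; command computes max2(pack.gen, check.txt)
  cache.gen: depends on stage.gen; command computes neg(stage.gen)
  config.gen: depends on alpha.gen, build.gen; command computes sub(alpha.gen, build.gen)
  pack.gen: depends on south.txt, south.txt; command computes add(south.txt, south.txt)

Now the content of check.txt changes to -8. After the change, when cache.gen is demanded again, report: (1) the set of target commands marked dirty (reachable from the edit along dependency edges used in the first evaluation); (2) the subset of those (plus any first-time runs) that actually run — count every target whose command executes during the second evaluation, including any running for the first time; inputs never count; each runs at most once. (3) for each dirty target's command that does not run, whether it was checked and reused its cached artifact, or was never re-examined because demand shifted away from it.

Initial pass — values computed on the first demand:
  pack.gen = add(8, 8) = 16
  report.gen = absv(-1) = 1
  layout.gen = min2(1, -3) = -3
  assets.gen = absv(-3) = 3
  tables.gen = max2(16, -9) = 16
  deps.gen = sub(16, 16) = 0
  kernel.gen = min2(0, -3) = -3
  alpha.gen = mul(-1, -3) = 3
  build.gen = absv(-3) = 3
  bundle.gen = min2(3, 16) = 3
  config.gen = sub(3, 3) = 0
  lexer.gen = max2(8, 0) = 8
  utils.gen = max2(8, 3) = 8
  link.gen = mul(8, 3) = 24
  stage.gen = sub(24, 8) = 16
  cache.gen = neg(16) = -16

Second demand — change propagation:
  tables.gen: re-runs because check.txt -9->-8; new result 16 (unchanged).
  deps.gen: re-examined; everything it read last time is the same (pack.gen unchanged, tables.gen unchanged) — cache 0 kept, no run.
  kernel.gen: re-examined; everything it read last time is the same (deps.gen unchanged, layout.gen unchanged) — cache -3 kept, no run.
  alpha.gen: re-examined; everything it read last time is the same (model.txt unchanged, kernel.gen unchanged) — cache 3 kept, no run.
  build.gen: re-examined; everything it read last time is the same (kernel.gen unchanged) — cache 3 kept, no run.
  bundle.gen: re-examined; everything it read last time is the same (alpha.gen unchanged, pack.gen unchanged) — cache 3 kept, no run.
  config.gen: re-examined; everything it read last time is the same (alpha.gen unchanged, build.gen unchanged) — cache 0 kept, no run.
  lexer.gen: re-examined; everything it read last time is the same (probe.txt unchanged, config.gen unchanged) — cache 8 kept, no run.
  utils.gen: re-examined; everything it read last time is the same (lexer.gen unchanged, bundle.gen unchanged) — cache 8 kept, no run.
  link.gen: re-examined; everything it read last time is the same (utils.gen unchanged, assets.gen unchanged) — cache 24 kept, no run.
  stage.gen: re-examined; everything it read last time is the same (link.gen unchanged, utils.gen unchanged) — cache 16 kept, no run.
  cache.gen: re-examined; everything it read last time is the same (stage.gen unchanged) — cache -16 kept, no run.

The important point: tables.gen recomputes to an identical value, and the output ends up unchanged.

Dirty set: alpha.gen, build.gen, bundle.gen, cache.gen, config.gen, deps.gen, kernel.gen, lexer.gen, link.gen, stage.gen, tables.gen, utils.gen.
Run set: tables.gen (1 run).
Re-examined without running (cache reused): alpha.gen, build.gen, bundle.gen, cache.gen, config.gen, deps.gen, kernel.gen, lexer.gen, link.gen, stage.gen, utils.gen.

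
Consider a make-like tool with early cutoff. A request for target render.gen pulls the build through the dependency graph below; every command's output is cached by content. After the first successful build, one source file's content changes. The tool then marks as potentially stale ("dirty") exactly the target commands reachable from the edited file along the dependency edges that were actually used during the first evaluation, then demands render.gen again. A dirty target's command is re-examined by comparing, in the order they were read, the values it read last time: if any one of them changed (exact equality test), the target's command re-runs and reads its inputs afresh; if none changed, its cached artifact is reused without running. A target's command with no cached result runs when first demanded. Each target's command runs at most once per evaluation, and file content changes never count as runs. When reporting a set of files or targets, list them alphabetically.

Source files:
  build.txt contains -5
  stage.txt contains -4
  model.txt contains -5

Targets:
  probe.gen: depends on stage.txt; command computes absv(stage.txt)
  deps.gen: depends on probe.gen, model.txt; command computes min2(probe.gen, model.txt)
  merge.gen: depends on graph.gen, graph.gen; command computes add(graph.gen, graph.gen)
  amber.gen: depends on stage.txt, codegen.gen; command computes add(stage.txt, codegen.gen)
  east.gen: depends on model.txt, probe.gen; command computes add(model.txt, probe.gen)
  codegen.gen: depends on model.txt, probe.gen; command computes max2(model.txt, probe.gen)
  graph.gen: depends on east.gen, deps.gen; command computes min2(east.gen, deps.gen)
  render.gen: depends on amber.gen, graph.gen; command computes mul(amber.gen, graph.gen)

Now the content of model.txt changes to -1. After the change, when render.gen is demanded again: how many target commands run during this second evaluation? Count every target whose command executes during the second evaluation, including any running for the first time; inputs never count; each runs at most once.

5 target commands run: codegen.gen, deps.gen, east.gen, graph.gen, render.gen.
Note where the cutoff bites: amber.gen is checked, finds nothing changed, and keeps its cache.

First demand of the output computes:
  probe.gen = absv(-4) = 4
  codegen.gen = max2(-5, 4) = 4
  amber.gen = add(-4, 4) = 0
  deps.gen = min2(4, -5) = -5
  east.gen = add(-5, 4) = -1
  graph.gen = min2(-1, -5) = -5
  render.gen = mul(0, -5) = 0

After the edit, cleaning proceeds:
  codegen.gen: a read changed (model.txt -5->-1) — executes, giving 4 — identical to its old value.
  amber.gen: dirty, but its reads are unchanged (stage.txt unchanged, codegen.gen unchanged); cached 0 stands.
  deps.gen: a read changed (model.txt -5->-1) — executes, giving -1.
  east.gen: a read changed (model.txt -5->-1) — executes, giving 3.
  graph.gen: a read changed (east.gen -1->3; deps.gen -5->-1) — executes, giving -1.
  render.gen: a read changed (graph.gen -5->-1) — executes, giving 0 — identical to its old value.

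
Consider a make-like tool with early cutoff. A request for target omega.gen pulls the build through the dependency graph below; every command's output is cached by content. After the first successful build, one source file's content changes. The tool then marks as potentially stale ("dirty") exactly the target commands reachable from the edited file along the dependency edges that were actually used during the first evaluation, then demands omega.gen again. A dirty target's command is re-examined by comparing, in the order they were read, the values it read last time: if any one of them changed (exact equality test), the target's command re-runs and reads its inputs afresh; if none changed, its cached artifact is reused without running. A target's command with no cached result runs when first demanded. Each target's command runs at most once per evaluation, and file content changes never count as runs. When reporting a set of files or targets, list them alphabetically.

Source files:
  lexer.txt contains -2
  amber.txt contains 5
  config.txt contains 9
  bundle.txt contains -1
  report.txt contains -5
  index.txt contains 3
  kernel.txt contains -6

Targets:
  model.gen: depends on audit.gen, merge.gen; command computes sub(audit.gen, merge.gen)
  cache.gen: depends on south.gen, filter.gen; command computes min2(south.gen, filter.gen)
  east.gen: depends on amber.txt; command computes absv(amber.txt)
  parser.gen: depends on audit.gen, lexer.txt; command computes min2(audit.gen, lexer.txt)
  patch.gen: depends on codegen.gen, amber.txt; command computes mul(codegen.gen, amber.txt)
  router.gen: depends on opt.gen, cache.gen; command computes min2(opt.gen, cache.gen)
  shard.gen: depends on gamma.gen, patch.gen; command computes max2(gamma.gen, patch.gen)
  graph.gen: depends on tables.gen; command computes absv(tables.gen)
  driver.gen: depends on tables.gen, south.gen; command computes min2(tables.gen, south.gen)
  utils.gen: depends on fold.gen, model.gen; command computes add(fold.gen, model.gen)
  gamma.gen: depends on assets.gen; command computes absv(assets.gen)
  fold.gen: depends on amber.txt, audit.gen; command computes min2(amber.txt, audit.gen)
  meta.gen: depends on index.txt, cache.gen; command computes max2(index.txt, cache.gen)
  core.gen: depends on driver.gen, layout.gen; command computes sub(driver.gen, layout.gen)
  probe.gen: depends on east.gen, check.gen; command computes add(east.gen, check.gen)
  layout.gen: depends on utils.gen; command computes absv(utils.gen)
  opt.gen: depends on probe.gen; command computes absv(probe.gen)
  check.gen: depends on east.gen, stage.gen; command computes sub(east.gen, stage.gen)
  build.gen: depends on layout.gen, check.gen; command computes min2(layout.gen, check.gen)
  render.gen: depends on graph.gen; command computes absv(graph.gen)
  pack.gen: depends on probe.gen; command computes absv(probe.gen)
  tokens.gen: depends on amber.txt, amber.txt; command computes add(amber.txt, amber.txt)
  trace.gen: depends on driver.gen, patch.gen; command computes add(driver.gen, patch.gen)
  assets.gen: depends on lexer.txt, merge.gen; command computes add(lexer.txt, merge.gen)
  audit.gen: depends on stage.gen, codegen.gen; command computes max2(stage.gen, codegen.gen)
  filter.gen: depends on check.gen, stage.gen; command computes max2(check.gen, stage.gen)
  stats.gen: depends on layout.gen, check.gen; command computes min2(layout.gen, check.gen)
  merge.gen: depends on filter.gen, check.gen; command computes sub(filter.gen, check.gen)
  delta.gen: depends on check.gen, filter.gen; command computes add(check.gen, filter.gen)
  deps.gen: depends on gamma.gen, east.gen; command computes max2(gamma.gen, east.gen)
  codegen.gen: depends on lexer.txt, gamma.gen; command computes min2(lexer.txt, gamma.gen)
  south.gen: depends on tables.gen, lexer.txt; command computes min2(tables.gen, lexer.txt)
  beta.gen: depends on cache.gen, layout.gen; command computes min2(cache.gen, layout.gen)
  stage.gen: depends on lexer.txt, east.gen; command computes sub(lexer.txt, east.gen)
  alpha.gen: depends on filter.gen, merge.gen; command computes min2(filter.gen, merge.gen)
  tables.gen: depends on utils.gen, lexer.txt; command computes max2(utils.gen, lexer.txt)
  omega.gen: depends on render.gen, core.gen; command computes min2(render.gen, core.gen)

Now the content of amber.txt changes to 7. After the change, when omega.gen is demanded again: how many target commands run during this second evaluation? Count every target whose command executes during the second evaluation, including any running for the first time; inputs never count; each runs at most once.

First demand of the output computes:
  east.gen = absv(5) = 5
  stage.gen = sub(-2, 5) = -7
  check.gen = sub(5, -7) = 12
  filter.gen = max2(12, -7) = 12
  merge.gen = sub(12, 12) = 0
  assets.gen = add(-2, 0) = -2
  gamma.gen = absv(-2) = 2
  codegen.gen = min2(-2, 2) = -2
  audit.gen = max2(-7, -2) = -2
  fold.gen = min2(5, -2) = -2
  model.gen = sub(-2, 0) = -2
  utils.gen = add(-2, -2) = -4
  layout.gen = absv(-4) = 4
  tables.gen = max2(-4, -2) = -2
  graph.gen = absv(-2) = 2
  render.gen = absv(2) = 2
  south.gen = min2(-2, -2) = -2
  driver.gen = min2(-2, -2) = -2
  core.gen = sub(-2, 4) = -6
  omega.gen = min2(2, -6) = -6

After the edit, cleaning proceeds:
  east.gen: a read changed (amber.txt 5->7) — executes, giving 7.
  stage.gen: a read changed (east.gen 5->7) — executes, giving -9.
  check.gen: a read changed (east.gen 5->7; stage.gen -7->-9) — executes, giving 16.
  filter.gen: a read changed (check.gen 12->16; stage.gen -7->-9) — executes, giving 16.
  merge.gen: a read changed (filter.gen 12->16; check.gen 12->16) — executes, giving 0 — identical to its old value.
  assets.gen: dirty, but its reads are unchanged (lexer.txt unchanged, merge.gen unchanged); cached -2 stands.
  gamma.gen: dirty, but its reads are unchanged (assets.gen unchanged); cached 2 stands.
  codegen.gen: dirty, but its reads are unchanged (lexer.txt unchanged, gamma.gen unchanged); cached -2 stands.
  audit.gen: a read changed (stage.gen -7->-9) — executes, giving -2 — identical to its old value.
  fold.gen: a read changed (amber.txt 5->7) — executes, giving -2 — identical to its old value.
  model.gen: dirty, but its reads are unchanged (audit.gen unchanged, merge.gen unchanged); cached -2 stands.
  utils.gen: dirty, but its reads are unchanged (fold.gen unchanged, model.gen unchanged); cached -4 stands.
  layout.gen: dirty, but its reads are unchanged (utils.gen unchanged); cached 4 stands.
  tables.gen: dirty, but its reads are unchanged (utils.gen unchanged, lexer.txt unchanged); cached -2 stands.
  graph.gen: dirty, but its reads are unchanged (tables.gen unchanged); cached 2 stands.
  render.gen: dirty, but its reads are unchanged (graph.gen unchanged); cached 2 stands.
  south.gen: dirty, but its reads are unchanged (tables.gen unchanged, lexer.txt unchanged); cached -2 stands.
  driver.gen: dirty, but its reads are unchanged (tables.gen unchanged, south.gen unchanged); cached -2 stands.
  core.gen: dirty, but its reads are unchanged (driver.gen unchanged, layout.gen unchanged); cached -6 stands.
  omega.gen: dirty, but its reads are unchanged (render.gen unchanged, core.gen unchanged); cached -6 stands.

Note where the cutoff bites: assets.gen is checked, finds nothing changed, and keeps its cache.

7 target commands run: audit.gen, check.gen, east.gen, filter.gen, fold.gen, merge.gen, stage.gen.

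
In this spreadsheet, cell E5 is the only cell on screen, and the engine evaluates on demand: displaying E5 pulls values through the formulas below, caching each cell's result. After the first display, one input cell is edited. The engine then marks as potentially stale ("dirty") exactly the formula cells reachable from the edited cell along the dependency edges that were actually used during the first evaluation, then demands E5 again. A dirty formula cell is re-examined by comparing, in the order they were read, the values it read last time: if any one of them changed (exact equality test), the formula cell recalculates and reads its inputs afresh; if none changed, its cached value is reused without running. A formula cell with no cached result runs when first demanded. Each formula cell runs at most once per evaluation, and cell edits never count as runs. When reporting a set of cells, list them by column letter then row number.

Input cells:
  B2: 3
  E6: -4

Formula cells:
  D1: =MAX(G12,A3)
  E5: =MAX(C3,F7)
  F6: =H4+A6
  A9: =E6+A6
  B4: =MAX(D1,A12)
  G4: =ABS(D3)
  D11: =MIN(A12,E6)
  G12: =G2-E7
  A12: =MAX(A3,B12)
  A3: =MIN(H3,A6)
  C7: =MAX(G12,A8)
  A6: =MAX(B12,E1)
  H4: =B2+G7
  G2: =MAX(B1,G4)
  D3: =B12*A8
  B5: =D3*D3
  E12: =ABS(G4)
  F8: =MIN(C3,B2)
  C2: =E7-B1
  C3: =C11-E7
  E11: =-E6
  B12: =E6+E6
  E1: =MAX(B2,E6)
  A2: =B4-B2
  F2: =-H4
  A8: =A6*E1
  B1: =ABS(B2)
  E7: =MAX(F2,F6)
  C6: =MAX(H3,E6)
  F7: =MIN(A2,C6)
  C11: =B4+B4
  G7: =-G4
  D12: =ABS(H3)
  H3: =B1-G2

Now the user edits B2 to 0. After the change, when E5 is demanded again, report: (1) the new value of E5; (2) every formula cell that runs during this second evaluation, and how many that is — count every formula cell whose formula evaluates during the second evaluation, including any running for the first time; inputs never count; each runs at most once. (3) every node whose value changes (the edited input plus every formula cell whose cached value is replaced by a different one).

E5 now evaluates to 0.
Run set: A2, A3, A6, A8, A12, B1, B4, C3, C6, C11, D1, D3, E1, E5, E7, F2, F6, F7, G2, G4, G7, G12, H3, H4 (24 run).
Changed values: A3, A6, A8, A12, B1, B2, B4, C3, C6, C11, D1, D3, E1, E5, E7, F2, F6, F7, G2, G4, G7, G12, H3, H4.

Initial pass — values computed on the first demand:
  B1 = ABS(3) = 3
  B12 = -4 + -4 = -8
  E1 = MAX(3, -4) = 3
  A6 = MAX(-8, 3) = 3
  A8 = 3 * 3 = 9
  D3 = -8 * 9 = -72
  G4 = ABS(-72) = 72
  G2 = MAX(3, 72) = 72
  G7 = -(72) = -72
  H3 = 3 - 72 = -69
  A3 = MIN(-69, 3) = -69
  A12 = MAX(-69, -8) = -8
  C6 = MAX(-69, -4) = -4
  H4 = 3 + -72 = -69
  F2 = -(-69) = 69
  F6 = -69 + 3 = -66
  E7 = MAX(69, -66) = 69
  G12 = 72 - 69 = 3
  D1 = MAX(3, -69) = 3
  B4 = MAX(3, -8) = 3
  A2 = 3 - 3 = 0
  C11 = 3 + 3 = 6
  C3 = 6 - 69 = -63
  F7 = MIN(0, -4) = -4
  E5 = MAX(-63, -4) = -4

Second demand — change propagation:
  B1: re-runs because B2 3->0; new result 0.
  E1: re-runs because B2 3->0; new result 0.
  A6: re-runs because E1 3->0; new result 0.
  A8: re-runs because A6 3->0; E1 3->0; new result 0.
  D3: re-runs because A8 9->0; new result 0.
  G4: re-runs because D3 -72->0; new result 0.
  G2: re-runs because B1 3->0; G4 72->0; new result 0.
  G7: re-runs because G4 72->0; new result 0.
  H3: re-runs because B1 3->0; G2 72->0; new result 0.
  A3: re-runs because H3 -69->0; A6 3->0; new result 0.
  A12: re-runs because A3 -69->0; new result 0.
  C6: re-runs because H3 -69->0; new result 0.
  H4: re-runs because B2 3->0; G7 -72->0; new result 0.
  F2: re-runs because H4 -69->0; new result 0.
  F6: re-runs because H4 -69->0; A6 3->0; new result 0.
  E7: re-runs because F2 69->0; F6 -66->0; new result 0.
  G12: re-runs because G2 72->0; E7 69->0; new result 0.
  D1: re-runs because G12 3->0; A3 -69->0; new result 0.
  B4: re-runs because D1 3->0; A12 -8->0; new result 0.
  A2: re-runs because B4 3->0; B2 3->0; new result 0 (unchanged).
  C11: re-runs because B4 3->0; B4 3->0; new result 0.
  C3: re-runs because C11 6->0; E7 69->0; new result 0.
  F7: re-runs because C6 -4->0; new result 0.
  E5: re-runs because C3 -63->0; F7 -4->0; new result 0.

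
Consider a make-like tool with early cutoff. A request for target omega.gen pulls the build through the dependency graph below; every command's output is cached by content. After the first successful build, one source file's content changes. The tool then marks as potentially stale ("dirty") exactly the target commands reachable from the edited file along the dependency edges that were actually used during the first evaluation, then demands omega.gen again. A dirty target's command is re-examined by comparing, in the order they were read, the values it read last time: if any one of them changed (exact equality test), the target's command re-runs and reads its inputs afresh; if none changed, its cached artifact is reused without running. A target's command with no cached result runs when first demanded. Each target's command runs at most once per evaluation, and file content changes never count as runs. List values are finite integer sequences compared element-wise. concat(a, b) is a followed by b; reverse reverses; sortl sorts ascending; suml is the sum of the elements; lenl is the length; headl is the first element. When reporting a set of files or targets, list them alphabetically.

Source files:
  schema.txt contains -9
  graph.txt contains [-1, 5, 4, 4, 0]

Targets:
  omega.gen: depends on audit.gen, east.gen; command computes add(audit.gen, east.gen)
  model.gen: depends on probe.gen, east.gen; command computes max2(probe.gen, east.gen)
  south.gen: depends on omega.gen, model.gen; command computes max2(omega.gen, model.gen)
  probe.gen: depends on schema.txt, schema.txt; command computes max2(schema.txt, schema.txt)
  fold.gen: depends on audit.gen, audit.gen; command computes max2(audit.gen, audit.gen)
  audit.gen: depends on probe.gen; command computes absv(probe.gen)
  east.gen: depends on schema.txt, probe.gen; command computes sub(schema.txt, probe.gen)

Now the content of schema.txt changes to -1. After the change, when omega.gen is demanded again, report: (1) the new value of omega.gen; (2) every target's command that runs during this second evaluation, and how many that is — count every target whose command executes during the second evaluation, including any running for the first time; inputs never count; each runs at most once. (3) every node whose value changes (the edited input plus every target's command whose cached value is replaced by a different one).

Demanding omega.gen again yields 1.
4 target commands run: audit.gen, east.gen, omega.gen, probe.gen.
The nodes whose values change: audit.gen, omega.gen, probe.gen, schema.txt.

First demand of the output computes:
  probe.gen = max2(-9, -9) = -9
  audit.gen = absv(-9) = 9
  east.gen = sub(-9, -9) = 0
  omega.gen = add(9, 0) = 9

After the edit, cleaning proceeds:
  probe.gen: a read changed (schema.txt -9->-1; schema.txt -9->-1) — executes, giving -1.
  audit.gen: a read changed (probe.gen -9->-1) — executes, giving 1.
  east.gen: a read changed (schema.txt -9->-1; probe.gen -9->-1) — executes, giving 0 — identical to its old value.
  omega.gen: a read changed (audit.gen 9->1) — executes, giving 1.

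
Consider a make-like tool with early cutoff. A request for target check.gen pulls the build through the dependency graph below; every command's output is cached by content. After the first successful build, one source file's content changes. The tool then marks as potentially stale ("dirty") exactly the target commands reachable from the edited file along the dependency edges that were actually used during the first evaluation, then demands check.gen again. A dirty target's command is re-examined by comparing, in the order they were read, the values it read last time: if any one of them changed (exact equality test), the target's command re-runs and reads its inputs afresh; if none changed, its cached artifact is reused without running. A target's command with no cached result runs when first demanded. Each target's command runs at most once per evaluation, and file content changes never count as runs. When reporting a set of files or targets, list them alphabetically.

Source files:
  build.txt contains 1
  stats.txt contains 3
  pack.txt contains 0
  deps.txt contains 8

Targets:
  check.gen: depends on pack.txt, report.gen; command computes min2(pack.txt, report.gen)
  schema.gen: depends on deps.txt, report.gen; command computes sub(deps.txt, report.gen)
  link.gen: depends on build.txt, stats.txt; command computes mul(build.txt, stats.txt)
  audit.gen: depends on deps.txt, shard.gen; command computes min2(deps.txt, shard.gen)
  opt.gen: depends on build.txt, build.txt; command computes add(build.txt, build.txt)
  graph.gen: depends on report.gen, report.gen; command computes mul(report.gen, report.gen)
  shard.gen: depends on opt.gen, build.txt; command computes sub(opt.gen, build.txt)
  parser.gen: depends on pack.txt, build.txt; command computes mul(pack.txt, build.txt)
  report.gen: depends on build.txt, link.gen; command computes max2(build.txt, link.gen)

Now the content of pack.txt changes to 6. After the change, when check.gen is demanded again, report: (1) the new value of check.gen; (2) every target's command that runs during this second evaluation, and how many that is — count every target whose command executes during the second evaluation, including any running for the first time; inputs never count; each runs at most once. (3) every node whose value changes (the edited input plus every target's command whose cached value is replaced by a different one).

Demanding check.gen again yields 3.
1 target commands run: check.gen.
The nodes whose values change: check.gen, pack.txt.

First demand of the output computes:
  link.gen = mul(1, 3) = 3
  report.gen = max2(1, 3) = 3
  check.gen = min2(0, 3) = 0

After the edit, cleaning proceeds:
  check.gen: a read changed (pack.txt 0->6) — executes, giving 3.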